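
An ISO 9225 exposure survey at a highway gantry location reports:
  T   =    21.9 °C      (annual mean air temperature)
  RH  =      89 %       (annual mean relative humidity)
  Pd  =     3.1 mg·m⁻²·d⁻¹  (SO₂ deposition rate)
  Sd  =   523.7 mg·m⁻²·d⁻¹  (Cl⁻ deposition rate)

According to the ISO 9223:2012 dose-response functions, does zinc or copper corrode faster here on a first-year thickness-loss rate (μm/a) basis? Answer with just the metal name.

zinc

zinc: temperature factor f = -0.071·(11.9) = -0.8449
  Pd branch = 0.0129·Pd^0.44·e^(0.046·RH+f) = 0.5468 μm/a
  Sd branch = 0.0175·Sd^0.57·e^(0.008·RH+0.085·T) = 8.139 μm/a
  r_corr = 0.5468 + 8.139 = 8.686 μm/a
copper: temperature factor f = -0.080·(11.9) = -0.9520
  Pd branch = 0.0053·Pd^0.26·e^(0.059·RH+f) = 0.5237 μm/a
  Cl⁻ term: 0.01025·523.7^0.27·exp(0.036·89+0.049·21.9) = 4.003
  sum: 0.5237 + 4.003 → r_corr = 4.527 μm/a
Ordering by μm/a: zinc (8.69) > copper (4.53)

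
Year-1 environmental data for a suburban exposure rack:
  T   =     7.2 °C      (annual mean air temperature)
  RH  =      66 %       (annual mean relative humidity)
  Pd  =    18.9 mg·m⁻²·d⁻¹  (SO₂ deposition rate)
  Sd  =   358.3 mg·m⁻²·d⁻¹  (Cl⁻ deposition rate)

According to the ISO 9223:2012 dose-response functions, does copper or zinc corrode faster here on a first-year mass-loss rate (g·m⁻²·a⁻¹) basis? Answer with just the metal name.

zinc

copper: T≤10 °C ⇒ hinge +0.126·(7.2−10) = -0.3528
  SO₂ term: 0.0053·18.9^0.26·exp(0.059·66-0.3528) = 0.3927
  Cl⁻ term: 0.01025·358.3^0.27·exp(0.036·66+0.049·7.2) = 0.7682
  r_corr = 0.3927 + 0.7682 = 1.161 μm/a
  mass loss = 1.161 μm/a × 8.96 g/cm³ = 10.4 g·m⁻²·a⁻¹
zinc: f(T) = +0.038·(T−10) [T≤10 °C] = -0.1064
  Pd branch = 0.0129·Pd^0.44·e^(0.046·RH+f) = 0.8801 μm/a
  Cl⁻ term: 0.0175·358.3^0.57·exp(0.008·66+0.085·7.2) = 1.563
  r_corr = 0.8801 + 1.563 = 2.443 μm/a
  mass loss = 2.443 μm/a × 7.14 g/cm³ = 17.45 g·m⁻²·a⁻¹
Ordering by g·m⁻²·a⁻¹: zinc (17.4) > copper (10.4)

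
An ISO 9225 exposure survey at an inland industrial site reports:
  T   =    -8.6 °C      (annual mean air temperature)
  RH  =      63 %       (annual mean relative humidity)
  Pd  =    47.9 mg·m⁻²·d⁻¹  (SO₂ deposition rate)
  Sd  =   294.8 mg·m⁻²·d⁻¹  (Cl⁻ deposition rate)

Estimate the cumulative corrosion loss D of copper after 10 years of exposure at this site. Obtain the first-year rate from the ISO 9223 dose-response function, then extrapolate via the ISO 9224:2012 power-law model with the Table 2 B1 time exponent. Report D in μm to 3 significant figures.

copper: temperature factor f = +0.126·(-18.6) = -2.3436
  Pd branch = 0.0053·Pd^0.26·e^(0.059·RH+f) = 0.05723 μm/a
  Sd branch = 0.01025·Sd^0.27·e^(0.036·RH+0.049·T) = 0.3016 μm/a
  sum: 0.05723 + 0.3016 → r_corr = 0.3589 μm/a
ISO 9224: D(t) = r_corr · t^b with b = 0.667 (copper, B1)
  D(10) = 0.3589 × 10^0.667 = 0.3589 × 4.645 = 1.667 μm

D(10) = 1.67 μm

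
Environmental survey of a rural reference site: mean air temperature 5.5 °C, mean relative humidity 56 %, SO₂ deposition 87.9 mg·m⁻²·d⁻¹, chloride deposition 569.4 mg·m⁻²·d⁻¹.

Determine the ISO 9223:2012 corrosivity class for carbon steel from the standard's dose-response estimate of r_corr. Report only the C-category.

C4

carbon steel: T≤10 °C ⇒ hinge +0.150·(5.5−10) = -0.6750
  sulphur-dioxide contribution → 28.32 μm/a
  chloride contribution → 41.22 μm/a
  total first-year rate 69.54 μm/a
ISO 9223 Table 2 (carbon steel): 50 < 69.5 ≤ 80 μm/a ⇒ C4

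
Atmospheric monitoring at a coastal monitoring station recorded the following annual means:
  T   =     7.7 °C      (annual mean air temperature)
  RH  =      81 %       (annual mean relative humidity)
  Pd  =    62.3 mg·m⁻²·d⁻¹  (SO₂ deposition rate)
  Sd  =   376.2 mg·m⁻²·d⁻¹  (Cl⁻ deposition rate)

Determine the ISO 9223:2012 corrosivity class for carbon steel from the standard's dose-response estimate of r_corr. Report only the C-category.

C5

carbon steel: f(T) = +0.150·(T−10) [T≤10 °C] = -0.3450
  sulphur-dioxide contribution → 54.3 μm/a
  chloride contribution → 79.43 μm/a
  total first-year rate 133.7 μm/a
Category bounds: 80…200 μm/a bracket r_corr ⇒ C5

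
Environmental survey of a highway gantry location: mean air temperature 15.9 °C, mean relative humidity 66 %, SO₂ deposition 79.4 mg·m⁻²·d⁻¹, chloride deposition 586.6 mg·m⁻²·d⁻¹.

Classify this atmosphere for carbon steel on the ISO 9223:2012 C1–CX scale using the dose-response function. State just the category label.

C5

carbon steel: temperature factor f = -0.054·(5.9) = -0.3186
  sulphur-dioxide contribution → 46.86 μm/a
  chloride contribution → 88.53 μm/a
  total first-year rate 135.4 μm/a
135 μm/a falls in (80, 200] for carbon steel → category C5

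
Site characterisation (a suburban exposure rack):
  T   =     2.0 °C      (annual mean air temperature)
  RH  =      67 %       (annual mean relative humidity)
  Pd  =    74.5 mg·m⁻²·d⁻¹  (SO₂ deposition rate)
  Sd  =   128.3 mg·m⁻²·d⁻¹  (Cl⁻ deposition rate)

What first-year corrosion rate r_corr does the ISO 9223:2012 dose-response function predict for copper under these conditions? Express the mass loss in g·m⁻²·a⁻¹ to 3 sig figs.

r_corr = 6.96 g·m⁻²·a⁻¹

copper: T≤10 °C ⇒ hinge +0.126·(2.0−10) = -1.0080
  SO₂ term: 0.0053·74.5^0.26·exp(0.059·67-1.0080) = 0.3091
  Sd branch = 0.01025·Sd^0.27·e^(0.036·RH+0.049·T) = 0.4678 μm/a
  sum: 0.3091 + 0.4678 → r_corr = 0.7768 μm/a
Convert to mass loss: 0.7768 μm/a × 8.96 g/cm³ = 6.96 g·m⁻²·a⁻¹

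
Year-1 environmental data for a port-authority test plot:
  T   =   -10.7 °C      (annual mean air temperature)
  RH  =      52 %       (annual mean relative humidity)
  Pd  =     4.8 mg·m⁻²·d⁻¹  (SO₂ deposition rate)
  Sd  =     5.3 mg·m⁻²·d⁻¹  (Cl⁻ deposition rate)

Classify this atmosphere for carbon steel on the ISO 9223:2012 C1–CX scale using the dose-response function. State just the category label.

carbon steel: T≤10 °C ⇒ hinge +0.150·(-10.7−10) = -3.1050
  sulphur-dioxide contribution → 0.5075 μm/a
  chloride contribution → 1.04 μm/a
  ⇒ r_corr(carbon steel) = 1.547 μm/a
ISO 9223 Table 2 (carbon steel): 1.3 < 1.55 ≤ 25 μm/a ⇒ C2

C2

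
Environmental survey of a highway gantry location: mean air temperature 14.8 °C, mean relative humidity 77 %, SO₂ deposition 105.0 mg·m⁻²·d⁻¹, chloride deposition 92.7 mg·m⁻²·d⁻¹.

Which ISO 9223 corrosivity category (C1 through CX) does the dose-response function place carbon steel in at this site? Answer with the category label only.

C5

carbon steel: temperature factor f = -0.054·(4.8) = -0.2592
  sulphur-dioxide contribution → 71.65 μm/a
  chloride contribution → 38.8 μm/a
  total first-year rate 110.5 μm/a
110 μm/a falls in (80, 200] for carbon steel → category C5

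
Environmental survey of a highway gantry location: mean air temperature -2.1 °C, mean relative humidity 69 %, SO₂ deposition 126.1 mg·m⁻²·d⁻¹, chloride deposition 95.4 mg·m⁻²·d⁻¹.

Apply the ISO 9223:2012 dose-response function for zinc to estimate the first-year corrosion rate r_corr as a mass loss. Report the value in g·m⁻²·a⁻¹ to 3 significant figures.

r_corr = 14.1 g·m⁻²·a⁻¹

zinc: temperature factor f = +0.038·(-12.1) = -0.4598
  sulphur-dioxide contribution → 1.636 μm/a
  chloride contribution → 0.3417 μm/a
  ⇒ r_corr(zinc) = 1.977 μm/a
Convert to mass loss: 1.977 μm/a × 7.14 g/cm³ = 14.12 g·m⁻²·a⁻¹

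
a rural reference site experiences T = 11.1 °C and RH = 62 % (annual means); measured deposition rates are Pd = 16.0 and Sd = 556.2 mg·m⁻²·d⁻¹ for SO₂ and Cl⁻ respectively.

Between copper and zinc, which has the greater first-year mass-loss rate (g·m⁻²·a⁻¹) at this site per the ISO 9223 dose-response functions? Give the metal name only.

copper: T>10 °C ⇒ hinge -0.080·(11.1−10) = -0.0880
  sulphur-dioxide contribution → 0.3871 μm/a
  chloride contribution → 0.9068 μm/a
  total first-year rate 1.294 μm/a
  mass loss = 1.294 μm/a × 8.96 g/cm³ = 11.59 g·m⁻²·a⁻¹
zinc: T>10 °C ⇒ hinge -0.071·(11.1−10) = -0.0781
  sulphur-dioxide contribution → 0.7 μm/a
  chloride contribution → 2.71 μm/a
  total first-year rate 3.41 μm/a
  mass loss = 3.41 μm/a × 7.14 g/cm³ = 24.35 g·m⁻²·a⁻¹
Ordering by g·m⁻²·a⁻¹: zinc (24.3) > copper (11.6)

zinc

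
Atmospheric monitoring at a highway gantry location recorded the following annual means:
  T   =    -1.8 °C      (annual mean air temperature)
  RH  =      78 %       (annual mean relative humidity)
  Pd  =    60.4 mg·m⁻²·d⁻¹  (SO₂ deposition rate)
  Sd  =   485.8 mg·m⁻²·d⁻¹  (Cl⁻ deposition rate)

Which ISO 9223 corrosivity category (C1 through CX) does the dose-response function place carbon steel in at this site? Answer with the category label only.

carbon steel: T≤10 °C ⇒ hinge +0.150·(-1.8−10) = -1.7700
  sulphur-dioxide contribution → 12.1 μm/a
  chloride contribution → 57.65 μm/a
  ⇒ r_corr(carbon steel) = 69.75 μm/a
Category bounds: 50…80 μm/a bracket r_corr ⇒ C4

C4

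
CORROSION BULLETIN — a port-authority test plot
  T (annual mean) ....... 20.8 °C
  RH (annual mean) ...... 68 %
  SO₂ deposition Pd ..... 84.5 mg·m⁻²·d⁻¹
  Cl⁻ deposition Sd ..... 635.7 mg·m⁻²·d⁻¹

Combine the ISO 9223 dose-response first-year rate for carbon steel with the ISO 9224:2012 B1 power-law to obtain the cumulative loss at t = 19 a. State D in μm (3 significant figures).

D(19) = 744 μm

carbon steel: T>10 °C ⇒ hinge -0.054·(20.8−10) = -0.5832
  Pd branch = 1.77·Pd^0.52·e^(0.02·RH+f) = 38.66 μm/a
  Sd branch = 0.102·Sd^0.62·e^(0.033·RH+0.04·T) = 120.9 μm/a
  r_corr = 38.66 + 120.9 = 159.6 μm/a
Long-term exponent b (ISO 9224 Table 2, B1) = 0.523
  D(19) = 159.6 × 19^0.523 = 159.6 × 4.664 = 744.4 μm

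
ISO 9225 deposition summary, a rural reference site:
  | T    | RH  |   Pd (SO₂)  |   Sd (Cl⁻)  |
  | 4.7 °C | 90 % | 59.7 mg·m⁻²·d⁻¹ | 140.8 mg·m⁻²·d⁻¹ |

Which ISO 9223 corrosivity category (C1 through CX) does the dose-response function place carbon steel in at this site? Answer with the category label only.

C5

carbon steel: f(T) = +0.150·(T−10) [T≤10 °C] = -0.7950
  SO₂ term: 1.77·59.7^0.52·exp(0.02·90-0.7950) = 40.55
  Sd branch = 0.102·Sd^0.62·e^(0.033·RH+0.04·T) = 51.55 μm/a
  sum: 40.55 + 51.55 → r_corr = 92.1 μm/a
ISO 9223 Table 2 (carbon steel): 80 < 92.1 ≤ 200 μm/a ⇒ C5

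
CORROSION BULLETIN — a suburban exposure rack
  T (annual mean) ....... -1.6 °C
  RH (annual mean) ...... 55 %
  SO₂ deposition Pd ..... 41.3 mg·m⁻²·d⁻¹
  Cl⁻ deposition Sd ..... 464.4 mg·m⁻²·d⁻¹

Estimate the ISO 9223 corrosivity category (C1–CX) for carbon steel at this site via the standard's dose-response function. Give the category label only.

C3

carbon steel: temperature factor f = +0.150·(-11.6) = -1.7400
  Pd branch = 1.77·Pd^0.52·e^(0.02·RH+f) = 6.461 μm/a
  Sd branch = 0.102·Sd^0.62·e^(0.033·RH+0.04·T) = 26.46 μm/a
  r_corr = 6.461 + 26.46 = 32.92 μm/a
32.9 μm/a falls in (25, 50] for carbon steel → category C3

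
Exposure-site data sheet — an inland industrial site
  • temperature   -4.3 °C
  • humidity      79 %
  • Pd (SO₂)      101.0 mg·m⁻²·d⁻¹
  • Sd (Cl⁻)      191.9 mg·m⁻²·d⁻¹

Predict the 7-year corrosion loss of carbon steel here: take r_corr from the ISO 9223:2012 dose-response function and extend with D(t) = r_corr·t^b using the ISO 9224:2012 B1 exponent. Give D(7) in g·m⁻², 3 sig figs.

D(7) = 899 g·m⁻²

carbon steel: T≤10 °C ⇒ hinge +0.150·(-4.3−10) = -2.1450
  SO₂ term: 1.77·101.0^0.52·exp(0.02·79-2.1450) = 11.09
  Sd branch = 0.102·Sd^0.62·e^(0.033·RH+0.04·T) = 30.31 μm/a
  r_corr = 11.09 + 30.31 = 41.4 μm/a
ISO 9224: D(t) = r_corr · t^b with b = 0.523 (carbon steel, B1)
  D(7) = 41.4 × 7^0.523 = 41.4 × 2.767 = 114.5 μm
  Mass loss = 114.5 μm × 7.85 g/cm³ = 899.2 g·m⁻²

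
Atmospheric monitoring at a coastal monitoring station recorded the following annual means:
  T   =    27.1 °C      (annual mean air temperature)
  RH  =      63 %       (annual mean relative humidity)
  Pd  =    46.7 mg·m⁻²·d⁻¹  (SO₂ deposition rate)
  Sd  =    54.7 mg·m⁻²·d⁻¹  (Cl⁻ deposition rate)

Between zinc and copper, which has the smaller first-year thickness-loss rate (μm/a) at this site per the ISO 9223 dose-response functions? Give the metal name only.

zinc: T>10 °C ⇒ hinge -0.071·(27.1−10) = -1.2141
  sulphur-dioxide contribution → 0.377 μm/a
  chloride contribution → 2.838 μm/a
  ⇒ r_corr(zinc) = 3.215 μm/a
copper: temperature factor f = -0.080·(17.1) = -1.3680
  sulphur-dioxide contribution → 0.1508 μm/a
  chloride contribution → 1.101 μm/a
  ⇒ r_corr(copper) = 1.251 μm/a
Ordering by μm/a: zinc (3.21) > copper (1.25)

copper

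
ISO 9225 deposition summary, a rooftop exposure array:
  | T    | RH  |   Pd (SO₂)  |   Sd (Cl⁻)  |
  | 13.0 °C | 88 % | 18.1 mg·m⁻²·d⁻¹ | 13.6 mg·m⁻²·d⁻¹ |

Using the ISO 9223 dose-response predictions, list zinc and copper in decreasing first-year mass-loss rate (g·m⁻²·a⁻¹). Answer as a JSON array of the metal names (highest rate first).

zinc: f(T) = -0.071·(T−10) [T>10 °C] = -0.2130
  sulphur-dioxide contribution → 2.135 μm/a
  chloride contribution → 0.4729 μm/a
  total first-year rate 2.608 μm/a
  mass loss = 2.608 μm/a × 7.14 g/cm³ = 18.62 g·m⁻²·a⁻¹
copper: f(T) = -0.080·(T−10) [T>10 °C] = -0.2400
  sulphur-dioxide contribution → 1.592 μm/a
  chloride contribution → 0.9317 μm/a
  total first-year rate 2.524 μm/a
  mass loss = 2.524 μm/a × 8.96 g/cm³ = 22.61 g·m⁻²·a⁻¹
Ordering by g·m⁻²·a⁻¹: copper (22.6) > zinc (18.6)

["copper", "zinc"]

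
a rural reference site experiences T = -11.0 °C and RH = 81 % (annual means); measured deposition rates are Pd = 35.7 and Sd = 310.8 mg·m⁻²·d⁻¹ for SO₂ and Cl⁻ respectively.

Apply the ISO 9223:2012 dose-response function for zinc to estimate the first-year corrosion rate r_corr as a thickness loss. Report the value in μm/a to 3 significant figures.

r_corr = 1.51 μm/a

zinc: T≤10 °C ⇒ hinge +0.038·(-11.0−10) = -0.7980
  sulphur-dioxide contribution → 1.162 μm/a
  chloride contribution → 0.346 μm/a
  total first-year rate 1.508 μm/a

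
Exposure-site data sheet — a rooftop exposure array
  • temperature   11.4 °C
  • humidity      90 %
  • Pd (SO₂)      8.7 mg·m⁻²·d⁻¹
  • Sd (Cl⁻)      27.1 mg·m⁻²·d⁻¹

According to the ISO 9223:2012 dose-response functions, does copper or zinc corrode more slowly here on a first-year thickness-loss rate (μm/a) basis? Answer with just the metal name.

copper: temperature factor f = -0.080·(1.4) = -0.1120
  sulphur-dioxide contribution → 1.683 μm/a
  chloride contribution → 1.115 μm/a
  ⇒ r_corr(copper) = 2.798 μm/a
zinc: T>10 °C ⇒ hinge -0.071·(11.4−10) = -0.0994
  sulphur-dioxide contribution → 1.9 μm/a
  chloride contribution → 0.6214 μm/a
  ⇒ r_corr(zinc) = 2.522 μm/a
Ordering by μm/a: copper (2.8) > zinc (2.52)

zinc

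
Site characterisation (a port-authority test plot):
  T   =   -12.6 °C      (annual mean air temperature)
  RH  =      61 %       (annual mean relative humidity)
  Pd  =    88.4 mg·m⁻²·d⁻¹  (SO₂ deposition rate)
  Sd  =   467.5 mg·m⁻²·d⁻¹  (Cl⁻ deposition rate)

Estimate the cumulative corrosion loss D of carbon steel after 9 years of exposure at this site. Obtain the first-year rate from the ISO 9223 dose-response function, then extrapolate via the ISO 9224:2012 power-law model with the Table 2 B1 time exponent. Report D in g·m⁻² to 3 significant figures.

carbon steel: temperature factor f = +0.150·(-22.6) = -3.3900
  SO₂ term: 1.77·88.4^0.52·exp(0.02·61-3.3900) = 2.078
  Sd branch = 0.102·Sd^0.62·e^(0.033·RH+0.04·T) = 20.86 μm/a
  r_corr = 2.078 + 20.86 = 22.93 μm/a
ISO 9224: D(t) = r_corr · t^b with b = 0.523 (carbon steel, B1)
  D(9) = 22.93 × 9^0.523 = 22.93 × 3.156 = 72.37 μm
  Mass loss = 72.37 μm × 7.85 g/cm³ = 568.1 g·m⁻²

D(9) = 568 g·m⁻²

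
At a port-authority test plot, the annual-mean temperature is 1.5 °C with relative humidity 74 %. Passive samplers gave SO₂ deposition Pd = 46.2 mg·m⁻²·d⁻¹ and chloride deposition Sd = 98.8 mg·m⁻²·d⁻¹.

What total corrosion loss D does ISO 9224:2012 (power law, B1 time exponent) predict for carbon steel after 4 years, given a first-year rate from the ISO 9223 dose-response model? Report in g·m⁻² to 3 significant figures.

carbon steel: f(T) = +0.150·(T−10) [T≤10 °C] = -1.2750
  sulphur-dioxide contribution → 15.94 μm/a
  chloride contribution → 21.48 μm/a
  total first-year rate 37.42 μm/a
ISO 9224: D(t) = r_corr · t^b with b = 0.523 (carbon steel, B1)
  D(4) = 37.42 × 4^0.523 = 37.42 × 2.065 = 77.27 μm
  Mass loss = 77.27 μm × 7.85 g/cm³ = 606.5 g·m⁻²

D(4) = 607 g·m⁻²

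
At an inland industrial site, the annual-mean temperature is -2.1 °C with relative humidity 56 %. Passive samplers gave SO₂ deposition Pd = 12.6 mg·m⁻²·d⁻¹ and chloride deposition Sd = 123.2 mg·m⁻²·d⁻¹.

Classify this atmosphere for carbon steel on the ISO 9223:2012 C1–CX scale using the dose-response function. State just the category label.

C2

carbon steel: f(T) = +0.150·(T−10) [T≤10 °C] = -1.8150
  sulphur-dioxide contribution → 3.299 μm/a
  chloride contribution → 11.77 μm/a
  total first-year rate 15.07 μm/a
Category bounds: 1.3…25 μm/a bracket r_corr ⇒ C2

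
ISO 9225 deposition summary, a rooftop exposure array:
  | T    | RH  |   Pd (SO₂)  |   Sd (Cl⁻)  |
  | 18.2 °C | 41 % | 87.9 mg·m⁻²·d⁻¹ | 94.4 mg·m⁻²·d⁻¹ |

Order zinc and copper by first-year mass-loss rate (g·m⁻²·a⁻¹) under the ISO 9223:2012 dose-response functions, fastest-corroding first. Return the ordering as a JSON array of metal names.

["zinc", "copper"]

zinc: f(T) = -0.071·(T−10) [T>10 °C] = -0.5822
  sulphur-dioxide contribution → 0.3405 μm/a
  chloride contribution → 1.524 μm/a
  total first-year rate 1.865 μm/a
  mass loss = 1.865 μm/a × 7.14 g/cm³ = 13.32 g·m⁻²·a⁻¹
copper: T>10 °C ⇒ hinge -0.080·(18.2−10) = -0.6560
  sulphur-dioxide contribution → 0.09894 μm/a
  chloride contribution → 0.3735 μm/a
  total first-year rate 0.4724 μm/a
  mass loss = 0.4724 μm/a × 8.96 g/cm³ = 4.233 g·m⁻²·a⁻¹
Ordering by g·m⁻²·a⁻¹: zinc (13.3) > copper (4.23)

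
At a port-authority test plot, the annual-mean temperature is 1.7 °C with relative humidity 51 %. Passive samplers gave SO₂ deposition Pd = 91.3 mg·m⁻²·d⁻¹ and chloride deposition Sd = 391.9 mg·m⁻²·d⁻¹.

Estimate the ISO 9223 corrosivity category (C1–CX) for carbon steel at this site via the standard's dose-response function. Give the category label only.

C3

carbon steel: temperature factor f = +0.150·(-8.3) = -1.2450
  SO₂ term: 1.77·91.3^0.52·exp(0.02·51-1.2450) = 14.78
  Cl⁻ term: 0.102·391.9^0.62·exp(0.033·51+0.04·1.7) = 23.81
  r_corr = 14.78 + 23.81 = 38.59 μm/a
38.6 μm/a falls in (25, 50] for carbon steel → category C3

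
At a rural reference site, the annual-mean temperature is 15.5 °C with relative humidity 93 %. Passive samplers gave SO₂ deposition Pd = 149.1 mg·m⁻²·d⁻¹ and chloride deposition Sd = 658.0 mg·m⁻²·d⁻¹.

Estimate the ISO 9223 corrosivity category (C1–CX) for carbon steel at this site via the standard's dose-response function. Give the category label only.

carbon steel: f(T) = -0.054·(T−10) [T>10 °C] = -0.2970
  SO₂ term: 1.77·149.1^0.52·exp(0.02·93-0.2970) = 114
  Sd branch = 0.102·Sd^0.62·e^(0.033·RH+0.04·T) = 228 μm/a
  r_corr = 114 + 228 = 342.1 μm/a
342 μm/a falls in (200, 700] for carbon steel → category CX

CX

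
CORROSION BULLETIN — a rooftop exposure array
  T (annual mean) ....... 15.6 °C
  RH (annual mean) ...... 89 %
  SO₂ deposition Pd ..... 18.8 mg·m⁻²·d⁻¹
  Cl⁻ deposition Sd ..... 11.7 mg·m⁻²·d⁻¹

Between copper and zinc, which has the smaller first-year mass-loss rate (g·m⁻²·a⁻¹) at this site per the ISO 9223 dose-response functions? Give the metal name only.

zinc

copper: f(T) = -0.080·(T−10) [T>10 °C] = -0.4480
  Pd branch = 0.0053·Pd^0.26·e^(0.059·RH+f) = 1.385 μm/a
  Cl⁻ term: 0.01025·11.7^0.27·exp(0.036·89+0.049·15.6) = 1.053
  sum: 1.385 + 1.053 → r_corr = 2.438 μm/a
  mass loss = 2.438 μm/a × 8.96 g/cm³ = 21.85 g·m⁻²·a⁻¹
zinc: f(T) = -0.071·(T−10) [T>10 °C] = -0.3976
  SO₂ term: 0.0129·18.8^0.44·exp(0.046·89-0.3976) = 1.89
  Cl⁻ term: 0.0175·11.7^0.57·exp(0.008·89+0.085·15.6) = 0.5458
  sum: 1.89 + 0.5458 → r_corr = 2.436 μm/a
  mass loss = 2.436 μm/a × 7.14 g/cm³ = 17.39 g·m⁻²·a⁻¹
Ordering by g·m⁻²·a⁻¹: copper (21.8) > zinc (17.4)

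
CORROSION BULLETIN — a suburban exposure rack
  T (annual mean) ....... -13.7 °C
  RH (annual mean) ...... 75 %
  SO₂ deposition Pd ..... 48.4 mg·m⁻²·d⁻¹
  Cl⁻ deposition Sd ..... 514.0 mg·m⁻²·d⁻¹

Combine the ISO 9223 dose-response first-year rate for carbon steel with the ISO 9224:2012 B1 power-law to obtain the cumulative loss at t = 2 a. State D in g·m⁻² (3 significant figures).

carbon steel: T≤10 °C ⇒ hinge +0.150·(-13.7−10) = -3.5550
  SO₂ term: 1.77·48.4^0.52·exp(0.02·75-3.5550) = 1.705
  Sd branch = 0.102·Sd^0.62·e^(0.033·RH+0.04·T) = 33.6 μm/a
  r_corr = 1.705 + 33.6 = 35.3 μm/a
Power-law: D(2) = r_corr · 2^0.523
  D(2) = 35.3 × 2^0.523 = 35.3 × 1.437 = 50.72 μm
  Mass loss = 50.72 μm × 7.85 g/cm³ = 398.2 g·m⁻²

D(2) = 398 g·m⁻²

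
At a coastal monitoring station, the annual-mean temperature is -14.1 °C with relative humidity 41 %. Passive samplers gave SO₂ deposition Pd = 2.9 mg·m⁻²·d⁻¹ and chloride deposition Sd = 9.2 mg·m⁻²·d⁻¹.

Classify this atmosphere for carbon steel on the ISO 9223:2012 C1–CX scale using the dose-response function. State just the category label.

carbon steel: temperature factor f = +0.150·(-24.1) = -3.6150
  sulphur-dioxide contribution → 0.1882 μm/a
  chloride contribution → 0.8888 μm/a
  ⇒ r_corr(carbon steel) = 1.077 μm/a
Category bounds: 0…1.3 μm/a bracket r_corr ⇒ C1

C1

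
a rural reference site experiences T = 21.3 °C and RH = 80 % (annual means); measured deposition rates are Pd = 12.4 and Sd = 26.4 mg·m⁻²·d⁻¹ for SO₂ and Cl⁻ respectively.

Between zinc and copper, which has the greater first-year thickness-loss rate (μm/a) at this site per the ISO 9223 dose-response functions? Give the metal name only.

zinc

zinc: temperature factor f = -0.071·(11.3) = -0.8023
  SO₂ term: 0.0129·12.4^0.44·exp(0.046·80-0.8023) = 0.6942
  Sd branch = 0.0175·Sd^0.57·e^(0.008·RH+0.085·T) = 1.311 μm/a
  r_corr = 0.6942 + 1.311 = 2.005 μm/a
copper: temperature factor f = -0.080·(11.3) = -0.9040
  SO₂ term: 0.0053·12.4^0.26·exp(0.059·80-0.9040) = 0.4633
  Cl⁻ term: 0.01025·26.4^0.27·exp(0.036·80+0.049·21.3) = 1.255
  r_corr = 0.4633 + 1.255 = 1.718 μm/a
Ordering by μm/a: zinc (2.01) > copper (1.72)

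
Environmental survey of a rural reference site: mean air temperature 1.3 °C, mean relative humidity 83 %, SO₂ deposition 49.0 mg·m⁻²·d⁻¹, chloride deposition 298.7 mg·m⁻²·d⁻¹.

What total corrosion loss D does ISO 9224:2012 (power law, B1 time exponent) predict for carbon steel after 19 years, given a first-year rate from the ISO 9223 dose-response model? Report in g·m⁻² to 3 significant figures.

carbon steel: f(T) = +0.150·(T−10) [T≤10 °C] = -1.3050
  sulphur-dioxide contribution → 19.1 μm/a
  chloride contribution → 56.93 μm/a
  ⇒ r_corr(carbon steel) = 76.03 μm/a
ISO 9224: D(t) = r_corr · t^b with b = 0.523 (carbon steel, B1)
  D(19) = 76.03 × 19^0.523 = 76.03 × 4.664 = 354.6 μm
  Mass loss = 354.6 μm × 7.85 g/cm³ = 2784 g·m⁻²

D(19) = 2.78e+03 g·m⁻²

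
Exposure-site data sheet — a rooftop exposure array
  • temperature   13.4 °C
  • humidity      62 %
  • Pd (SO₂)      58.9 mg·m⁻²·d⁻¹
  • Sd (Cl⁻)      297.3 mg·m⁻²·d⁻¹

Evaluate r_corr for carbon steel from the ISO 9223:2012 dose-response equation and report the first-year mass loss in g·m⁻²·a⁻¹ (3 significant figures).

r_corr = 694 g·m⁻²·a⁻¹

carbon steel: T>10 °C ⇒ hinge -0.054·(13.4−10) = -0.1836
  SO₂ term: 1.77·58.9^0.52·exp(0.02·62-0.1836) = 42.39
  Sd branch = 0.102·Sd^0.62·e^(0.033·RH+0.04·T) = 46.06 μm/a
  r_corr = 42.39 + 46.06 = 88.45 μm/a
Convert to mass loss: 88.45 μm/a × 7.85 g/cm³ = 694.3 g·m⁻²·a⁻¹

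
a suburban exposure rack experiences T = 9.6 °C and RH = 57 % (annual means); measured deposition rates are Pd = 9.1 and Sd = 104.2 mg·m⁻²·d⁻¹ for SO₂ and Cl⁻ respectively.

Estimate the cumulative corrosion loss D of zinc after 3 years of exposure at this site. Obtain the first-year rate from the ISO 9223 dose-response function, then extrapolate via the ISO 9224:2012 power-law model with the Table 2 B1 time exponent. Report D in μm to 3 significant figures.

zinc: f(T) = +0.038·(T−10) [T≤10 °C] = -0.0152
  SO₂ term: 0.0129·9.1^0.44·exp(0.046·57-0.0152) = 0.462
  Cl⁻ term: 0.0175·104.2^0.57·exp(0.008·57+0.085·9.6) = 0.8824
  r_corr = 0.462 + 0.8824 = 1.344 μm/a
ISO 9224: D(t) = r_corr · t^b with b = 0.813 (zinc, B1)
  D(3) = 1.344 × 3^0.813 = 1.344 × 2.443 = 3.284 μm

D(3) = 3.28 μm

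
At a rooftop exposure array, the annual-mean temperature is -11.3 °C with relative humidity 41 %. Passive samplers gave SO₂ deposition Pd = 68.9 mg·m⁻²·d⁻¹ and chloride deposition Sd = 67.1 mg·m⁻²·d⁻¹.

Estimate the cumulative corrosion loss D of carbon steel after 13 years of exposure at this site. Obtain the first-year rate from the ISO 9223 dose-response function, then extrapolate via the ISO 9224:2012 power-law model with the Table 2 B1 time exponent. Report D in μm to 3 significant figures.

D(13) = 18.7 μm

carbon steel: f(T) = +0.150·(T−10) [T≤10 °C] = -3.1950
  sulphur-dioxide contribution → 1.487 μm/a
  chloride contribution → 3.408 μm/a
  ⇒ r_corr(carbon steel) = 4.895 μm/a
Power-law: D(13) = r_corr · 13^0.523
  D(13) = 4.895 × 13^0.523 = 4.895 × 3.825 = 18.72 μm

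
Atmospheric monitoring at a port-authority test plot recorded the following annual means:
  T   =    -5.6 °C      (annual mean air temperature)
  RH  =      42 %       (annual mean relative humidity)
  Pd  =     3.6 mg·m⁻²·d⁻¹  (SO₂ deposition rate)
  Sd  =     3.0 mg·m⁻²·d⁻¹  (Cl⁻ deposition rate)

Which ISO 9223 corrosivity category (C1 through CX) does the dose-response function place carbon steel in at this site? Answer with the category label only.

carbon steel: f(T) = +0.150·(T−10) [T≤10 °C] = -2.3400
  SO₂ term: 1.77·3.6^0.52·exp(0.02·42-2.3400) = 0.7688
  Cl⁻ term: 0.102·3.0^0.62·exp(0.033·42+0.04·-5.6) = 0.6443
  r_corr = 0.7688 + 0.6443 = 1.413 μm/a
Category bounds: 1.3…25 μm/a bracket r_corr ⇒ C2

C2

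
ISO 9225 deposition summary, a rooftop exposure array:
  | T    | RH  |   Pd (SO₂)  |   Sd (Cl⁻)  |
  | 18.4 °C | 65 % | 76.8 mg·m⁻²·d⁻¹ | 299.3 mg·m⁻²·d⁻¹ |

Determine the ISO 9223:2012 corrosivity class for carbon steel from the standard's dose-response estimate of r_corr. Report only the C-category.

C5

carbon steel: f(T) = -0.054·(T−10) [T>10 °C] = -0.4536
  SO₂ term: 1.77·76.8^0.52·exp(0.02·65-0.4536) = 39.44
  Sd branch = 0.102·Sd^0.62·e^(0.033·RH+0.04·T) = 62.37 μm/a
  r_corr = 39.44 + 62.37 = 101.8 μm/a
ISO 9223 Table 2 (carbon steel): 80 < 102 ≤ 200 μm/a ⇒ C5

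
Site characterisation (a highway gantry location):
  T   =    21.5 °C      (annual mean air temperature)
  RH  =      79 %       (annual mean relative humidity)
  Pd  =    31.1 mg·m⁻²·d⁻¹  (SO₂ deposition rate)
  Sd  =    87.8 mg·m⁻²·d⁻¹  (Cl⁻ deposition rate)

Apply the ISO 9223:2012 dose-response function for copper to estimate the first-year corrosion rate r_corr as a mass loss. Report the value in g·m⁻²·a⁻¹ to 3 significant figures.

copper: f(T) = -0.080·(T−10) [T>10 °C] = -0.9200
  sulphur-dioxide contribution → 0.5459 μm/a
  chloride contribution → 1.691 μm/a
  total first-year rate 2.237 μm/a
Convert to mass loss: 2.237 μm/a × 8.96 g/cm³ = 20.04 g·m⁻²·a⁻¹

r_corr = 20.0 g·m⁻²·a⁻¹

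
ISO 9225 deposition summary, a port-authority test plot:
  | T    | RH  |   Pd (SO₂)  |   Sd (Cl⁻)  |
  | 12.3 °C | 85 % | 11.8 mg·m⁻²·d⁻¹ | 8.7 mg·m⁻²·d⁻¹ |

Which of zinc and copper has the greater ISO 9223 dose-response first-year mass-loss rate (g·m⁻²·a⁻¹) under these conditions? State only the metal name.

copper

zinc: f(T) = -0.071·(T−10) [T>10 °C] = -0.1633
  sulphur-dioxide contribution → 1.62 μm/a
  chloride contribution → 0.3372 μm/a
  total first-year rate 1.957 μm/a
  mass loss = 1.957 μm/a × 7.14 g/cm³ = 13.97 g·m⁻²·a⁻¹
copper: f(T) = -0.080·(T−10) [T>10 °C] = -0.1840
  sulphur-dioxide contribution → 1.262 μm/a
  chloride contribution → 0.7163 μm/a
  ⇒ r_corr(copper) = 1.978 μm/a
  mass loss = 1.978 μm/a × 8.96 g/cm³ = 17.72 g·m⁻²·a⁻¹
Ordering by g·m⁻²·a⁻¹: copper (17.7) > zinc (14)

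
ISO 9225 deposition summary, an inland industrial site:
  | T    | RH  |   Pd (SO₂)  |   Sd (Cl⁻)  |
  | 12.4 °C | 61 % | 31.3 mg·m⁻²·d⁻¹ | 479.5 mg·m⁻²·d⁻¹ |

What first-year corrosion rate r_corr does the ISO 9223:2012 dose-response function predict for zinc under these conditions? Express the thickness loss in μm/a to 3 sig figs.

r_corr = 3.58 μm/a

zinc: T>10 °C ⇒ hinge -0.071·(12.4−10) = -0.1704
  SO₂ term: 0.0129·31.3^0.44·exp(0.046·61-0.1704) = 0.8189
  Cl⁻ term: 0.0175·479.5^0.57·exp(0.008·61+0.085·12.4) = 2.759
  r_corr = 0.8189 + 2.759 = 3.578 μm/a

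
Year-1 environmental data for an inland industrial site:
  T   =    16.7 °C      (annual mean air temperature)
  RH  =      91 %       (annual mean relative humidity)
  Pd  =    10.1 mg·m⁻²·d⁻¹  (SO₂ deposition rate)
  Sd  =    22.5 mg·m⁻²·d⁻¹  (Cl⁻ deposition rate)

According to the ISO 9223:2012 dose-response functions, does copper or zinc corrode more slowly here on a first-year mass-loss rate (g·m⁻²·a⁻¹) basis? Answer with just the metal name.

copper: temperature factor f = -0.080·(6.7) = -0.5360
  SO₂ term: 0.0053·10.1^0.26·exp(0.059·91-0.5360) = 1.214
  Sd branch = 0.01025·Sd^0.27·e^(0.036·RH+0.049·T) = 1.425 μm/a
  sum: 1.214 + 1.425 → r_corr = 2.64 μm/a
  mass loss = 2.64 μm/a × 8.96 g/cm³ = 23.65 g·m⁻²·a⁻¹
zinc: T>10 °C ⇒ hinge -0.071·(16.7−10) = -0.4757
  SO₂ term: 0.0129·10.1^0.44·exp(0.046·91-0.4757) = 1.458
  Cl⁻ term: 0.0175·22.5^0.57·exp(0.008·91+0.085·16.7) = 0.884
  r_corr = 1.458 + 0.884 = 2.342 μm/a
  mass loss = 2.342 μm/a × 7.14 g/cm³ = 16.72 g·m⁻²·a⁻¹
Ordering by g·m⁻²·a⁻¹: copper (23.7) > zinc (16.7)

zinc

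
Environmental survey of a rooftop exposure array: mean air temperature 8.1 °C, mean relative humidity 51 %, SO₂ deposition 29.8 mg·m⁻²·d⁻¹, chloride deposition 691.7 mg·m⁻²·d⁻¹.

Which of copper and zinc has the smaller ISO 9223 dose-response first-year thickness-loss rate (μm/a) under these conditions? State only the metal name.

copper

copper: T≤10 °C ⇒ hinge +0.126·(8.1−10) = -0.2394
  Pd branch = 0.0053·Pd^0.26·e^(0.059·RH+f) = 0.2044 μm/a
  Cl⁻ term: 0.01025·691.7^0.27·exp(0.036·51+0.049·8.1) = 0.5588
  r_corr = 0.2044 + 0.5588 = 0.7631 μm/a
zinc: T≤10 °C ⇒ hinge +0.038·(8.1−10) = -0.0722
  Pd branch = 0.0129·Pd^0.44·e^(0.046·RH+f) = 0.5581 μm/a
  Sd branch = 0.0175·Sd^0.57·e^(0.008·RH+0.085·T) = 2.178 μm/a
  sum: 0.5581 + 2.178 → r_corr = 2.736 μm/a
Ordering by μm/a: zinc (2.74) > copper (0.763)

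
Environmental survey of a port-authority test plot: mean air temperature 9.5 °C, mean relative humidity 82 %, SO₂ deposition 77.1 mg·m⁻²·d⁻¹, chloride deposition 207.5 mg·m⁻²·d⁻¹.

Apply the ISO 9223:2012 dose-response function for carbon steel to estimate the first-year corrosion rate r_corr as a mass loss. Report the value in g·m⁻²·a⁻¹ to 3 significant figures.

r_corr = 1.12e+03 g·m⁻²·a⁻¹

carbon steel: T≤10 °C ⇒ hinge +0.150·(9.5−10) = -0.0750
  SO₂ term: 1.77·77.1^0.52·exp(0.02·82-0.0750) = 81.08
  Sd branch = 0.102·Sd^0.62·e^(0.033·RH+0.04·T) = 61.01 μm/a
  sum: 81.08 + 61.01 → r_corr = 142.1 μm/a
Convert to mass loss: 142.1 μm/a × 7.85 g/cm³ = 1115 g·m⁻²·a⁻¹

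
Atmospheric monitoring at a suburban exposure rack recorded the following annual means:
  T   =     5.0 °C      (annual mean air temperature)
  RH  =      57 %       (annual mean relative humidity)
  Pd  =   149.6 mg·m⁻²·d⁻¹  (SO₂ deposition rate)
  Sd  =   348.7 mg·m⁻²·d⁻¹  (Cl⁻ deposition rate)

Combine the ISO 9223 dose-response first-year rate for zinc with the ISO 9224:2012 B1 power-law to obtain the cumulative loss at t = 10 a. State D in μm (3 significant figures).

D(10) = 16.4 μm

zinc: T≤10 °C ⇒ hinge +0.038·(5.0−10) = -0.1900
  Pd branch = 0.0129·Pd^0.44·e^(0.046·RH+f) = 1.33 μm/a
  Cl⁻ term: 0.0175·348.7^0.57·exp(0.008·57+0.085·5.0) = 1.188
  r_corr = 1.33 + 1.188 = 2.518 μm/a
ISO 9224: D(t) = r_corr · t^b with b = 0.813 (zinc, B1)
  D(10) = 2.518 × 10^0.813 = 2.518 × 6.501 = 16.37 μm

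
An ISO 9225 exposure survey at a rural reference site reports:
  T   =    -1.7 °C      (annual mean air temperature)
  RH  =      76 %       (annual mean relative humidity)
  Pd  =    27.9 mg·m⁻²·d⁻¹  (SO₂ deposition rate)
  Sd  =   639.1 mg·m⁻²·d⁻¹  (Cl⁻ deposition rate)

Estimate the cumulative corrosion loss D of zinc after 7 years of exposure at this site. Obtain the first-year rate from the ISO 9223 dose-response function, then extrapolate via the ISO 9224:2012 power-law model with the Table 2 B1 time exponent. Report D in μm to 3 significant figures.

D(7) = 11.1 μm

zinc: T≤10 °C ⇒ hinge +0.038·(-1.7−10) = -0.4446
  Pd branch = 0.0129·Pd^0.44·e^(0.046·RH+f) = 1.18 μm/a
  Sd branch = 0.0175·Sd^0.57·e^(0.008·RH+0.085·T) = 1.105 μm/a
  r_corr = 1.18 + 1.105 = 2.285 μm/a
Power-law: D(7) = r_corr · 7^0.813
  D(7) = 2.285 × 7^0.813 = 2.285 × 4.865 = 11.12 μm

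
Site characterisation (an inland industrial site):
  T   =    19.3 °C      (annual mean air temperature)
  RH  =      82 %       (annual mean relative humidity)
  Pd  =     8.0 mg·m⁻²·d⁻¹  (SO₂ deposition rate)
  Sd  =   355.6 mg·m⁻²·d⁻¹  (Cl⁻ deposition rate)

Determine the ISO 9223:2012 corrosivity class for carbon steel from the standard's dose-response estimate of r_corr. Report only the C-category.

carbon steel: temperature factor f = -0.054·(9.3) = -0.5022
  sulphur-dioxide contribution → 16.28 μm/a
  chloride contribution → 126.1 μm/a
  ⇒ r_corr(carbon steel) = 142.4 μm/a
142 μm/a falls in (80, 200] for carbon steel → category C5

C5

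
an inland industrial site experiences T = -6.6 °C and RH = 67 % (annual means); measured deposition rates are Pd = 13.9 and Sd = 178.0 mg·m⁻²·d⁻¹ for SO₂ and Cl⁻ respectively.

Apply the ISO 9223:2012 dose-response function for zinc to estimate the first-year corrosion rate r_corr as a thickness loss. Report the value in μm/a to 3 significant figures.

r_corr = 0.804 μm/a

zinc: T≤10 °C ⇒ hinge +0.038·(-6.6−10) = -0.6308
  sulphur-dioxide contribution → 0.4765 μm/a
  chloride contribution → 0.3273 μm/a
  total first-year rate 0.8038 μm/a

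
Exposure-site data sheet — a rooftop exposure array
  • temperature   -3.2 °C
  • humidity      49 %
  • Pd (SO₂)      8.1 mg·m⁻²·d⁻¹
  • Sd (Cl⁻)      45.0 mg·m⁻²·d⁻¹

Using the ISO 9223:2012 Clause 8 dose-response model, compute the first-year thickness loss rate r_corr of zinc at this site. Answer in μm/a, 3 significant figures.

r_corr = 0.360 μm/a

zinc: f(T) = +0.038·(T−10) [T≤10 °C] = -0.5016
  SO₂ term: 0.0129·8.1^0.44·exp(0.046·49-0.5016) = 0.1868
  Cl⁻ term: 0.0175·45.0^0.57·exp(0.008·49+0.085·-3.2) = 0.1728
  sum: 0.1868 + 0.1728 → r_corr = 0.3596 μm/a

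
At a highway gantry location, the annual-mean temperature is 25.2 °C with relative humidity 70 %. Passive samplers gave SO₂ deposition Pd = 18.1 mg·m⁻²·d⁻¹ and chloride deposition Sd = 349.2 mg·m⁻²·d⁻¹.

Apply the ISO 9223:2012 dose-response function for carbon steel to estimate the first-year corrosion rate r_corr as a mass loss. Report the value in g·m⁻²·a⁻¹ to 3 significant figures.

r_corr = 946 g·m⁻²·a⁻¹

carbon steel: T>10 °C ⇒ hinge -0.054·(25.2−10) = -0.8208
  sulphur-dioxide contribution → 14.24 μm/a
  chloride contribution → 106.2 μm/a
  ⇒ r_corr(carbon steel) = 120.5 μm/a
Convert to mass loss: 120.5 μm/a × 7.85 g/cm³ = 945.8 g·m⁻²·a⁻¹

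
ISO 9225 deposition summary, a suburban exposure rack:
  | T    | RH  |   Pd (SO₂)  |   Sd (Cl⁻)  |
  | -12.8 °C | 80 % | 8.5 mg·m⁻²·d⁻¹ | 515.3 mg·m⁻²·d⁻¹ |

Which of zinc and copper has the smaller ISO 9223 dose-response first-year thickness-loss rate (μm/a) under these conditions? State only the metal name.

zinc: f(T) = +0.038·(T−10) [T≤10 °C] = -0.8664
  SO₂ term: 0.0129·8.5^0.44·exp(0.046·80-0.8664) = 0.5514
  Cl⁻ term: 0.0175·515.3^0.57·exp(0.008·80+0.085·-12.8) = 0.393
  sum: 0.5514 + 0.393 → r_corr = 0.9444 μm/a
copper: temperature factor f = +0.126·(-22.8) = -2.8728
  SO₂ term: 0.0053·8.5^0.26·exp(0.059·80-2.8728) = 0.05863
  Cl⁻ term: 0.01025·515.3^0.27·exp(0.036·80+0.049·-12.8) = 0.5265
  r_corr = 0.05863 + 0.5265 = 0.5851 μm/a
Ordering by μm/a: zinc (0.944) > copper (0.585)

copper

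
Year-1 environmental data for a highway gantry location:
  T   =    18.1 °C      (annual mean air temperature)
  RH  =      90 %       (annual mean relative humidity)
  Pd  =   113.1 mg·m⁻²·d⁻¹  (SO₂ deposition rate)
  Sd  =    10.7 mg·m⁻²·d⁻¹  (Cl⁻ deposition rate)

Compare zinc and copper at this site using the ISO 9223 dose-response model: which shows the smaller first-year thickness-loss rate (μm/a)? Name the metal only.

zinc: f(T) = -0.071·(T−10) [T>10 °C] = -0.5751
  Pd branch = 0.0129·Pd^0.44·e^(0.046·RH+f) = 3.65 μm/a
  Cl⁻ term: 0.0175·10.7^0.57·exp(0.008·90+0.085·18.1) = 0.6466
  sum: 3.65 + 0.6466 → r_corr = 4.297 μm/a
copper: temperature factor f = -0.080·(8.1) = -0.6480
  SO₂ term: 0.0053·113.1^0.26·exp(0.059·90-0.6480) = 1.918
  Sd branch = 0.01025·Sd^0.27·e^(0.036·RH+0.049·T) = 1.205 μm/a
  sum: 1.918 + 1.205 → r_corr = 3.123 μm/a
Ordering by μm/a: zinc (4.3) > copper (3.12)

copper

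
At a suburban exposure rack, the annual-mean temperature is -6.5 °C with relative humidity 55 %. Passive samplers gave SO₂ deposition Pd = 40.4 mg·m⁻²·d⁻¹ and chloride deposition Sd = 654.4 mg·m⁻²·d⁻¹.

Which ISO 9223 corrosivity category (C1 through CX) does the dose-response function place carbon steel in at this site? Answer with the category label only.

C3

carbon steel: f(T) = +0.150·(T−10) [T≤10 °C] = -2.4750
  Pd branch = 1.77·Pd^0.52·e^(0.02·RH+f) = 3.063 μm/a
  Cl⁻ term: 0.102·654.4^0.62·exp(0.033·55+0.04·-6.5) = 26.9
  sum: 3.063 + 26.9 → r_corr = 29.96 μm/a
ISO 9223 Table 2 (carbon steel): 25 < 30 ≤ 50 μm/a ⇒ C3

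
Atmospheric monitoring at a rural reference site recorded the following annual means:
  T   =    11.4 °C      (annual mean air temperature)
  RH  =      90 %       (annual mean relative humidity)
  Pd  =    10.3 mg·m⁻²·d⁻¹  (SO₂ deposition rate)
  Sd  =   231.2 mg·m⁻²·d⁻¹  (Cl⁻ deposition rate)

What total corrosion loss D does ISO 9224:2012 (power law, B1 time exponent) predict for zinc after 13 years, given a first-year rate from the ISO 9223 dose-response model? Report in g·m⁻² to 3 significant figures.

zinc: temperature factor f = -0.071·(1.4) = -0.0994
  SO₂ term: 0.0129·10.3^0.44·exp(0.046·90-0.0994) = 2.047
  Cl⁻ term: 0.0175·231.2^0.57·exp(0.008·90+0.085·11.4) = 2.109
  r_corr = 2.047 + 2.109 = 4.155 μm/a
ISO 9224: D(t) = r_corr · t^b with b = 0.813 (zinc, B1)
  D(13) = 4.155 × 13^0.813 = 4.155 × 8.047 = 33.44 μm
  Mass loss = 33.44 μm × 7.14 g/cm³ = 238.8 g·m⁻²

D(13) = 239 g·m⁻²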